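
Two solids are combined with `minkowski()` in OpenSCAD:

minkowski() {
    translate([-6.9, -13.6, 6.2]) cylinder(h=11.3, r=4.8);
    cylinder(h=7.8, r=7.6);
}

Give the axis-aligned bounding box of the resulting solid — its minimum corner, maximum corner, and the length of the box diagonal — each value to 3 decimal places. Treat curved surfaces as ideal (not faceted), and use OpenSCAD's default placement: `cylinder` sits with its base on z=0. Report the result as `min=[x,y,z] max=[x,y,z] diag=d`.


A = translate([-6.9, -13.6, 6.2]) cylinder(h=11.3, r=4.8) → bbox [-11.7,-18.4,6.2] .. [-2.1,-8.8,17.5]
B = cylinder(h=7.8, r=7.6) → bbox [-7.6,-7.6,0] .. [7.6,7.6,7.8]
lo = A.lo+B.lo = [-11.7-7.6, -18.4-7.6, 6.2+0] = [-19.300,-26.000,6.200]
hi = A.hi+B.hi = [-2.1+7.6, -8.8+7.6, 17.5+7.8] = [5.500,-1.200,25.300]
diag = √(24.8²+24.8²+19.1²) = √1594.89 = 39.936

min=[-19.300,-26.000,6.200] max=[5.500,-1.200,25.300] diag=39.936


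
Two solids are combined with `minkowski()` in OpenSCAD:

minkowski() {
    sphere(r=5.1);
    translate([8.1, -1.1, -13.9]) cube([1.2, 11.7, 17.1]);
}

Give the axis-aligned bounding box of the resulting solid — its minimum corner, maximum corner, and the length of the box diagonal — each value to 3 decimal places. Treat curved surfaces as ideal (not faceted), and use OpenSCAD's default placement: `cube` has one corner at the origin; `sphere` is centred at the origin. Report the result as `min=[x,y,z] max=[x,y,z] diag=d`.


min=[3.000,-6.200,-19.000] max=[14.400,15.700,8.300] diag=36.808

A = translate([8.1, -1.1, -13.9]) cube([1.2, 11.7, 17.1]) → bbox [8.1,-1.1,-13.9] .. [9.3,10.6,3.2]
B = sphere(r=5.1) → bbox [-5.1,-5.1,-5.1] .. [5.1,5.1,5.1]
lo = A.lo+B.lo = [8.1-5.1, -1.1-5.1, -13.9-5.1] = [3.000,-6.200,-19.000]
hi = A.hi+B.hi = [9.3+5.1, 10.6+5.1, 3.2+5.1] = [14.400,15.700,8.300]
diag = √(11.4²+21.9²+27.3²) = √1354.86 = 36.808


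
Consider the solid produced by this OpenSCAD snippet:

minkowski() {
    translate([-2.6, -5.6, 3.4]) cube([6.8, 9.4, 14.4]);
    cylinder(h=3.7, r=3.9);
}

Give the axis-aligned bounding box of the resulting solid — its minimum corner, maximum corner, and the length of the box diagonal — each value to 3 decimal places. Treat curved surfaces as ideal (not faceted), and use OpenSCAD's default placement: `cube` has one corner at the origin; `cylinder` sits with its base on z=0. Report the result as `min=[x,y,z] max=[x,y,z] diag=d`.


min=[-6.500,-9.500,3.400] max=[8.100,7.700,21.500] diag=28.924

A = translate([-2.6, -5.6, 3.4]) cube([6.8, 9.4, 14.4]) → bbox [-2.6,-5.6,3.4] .. [4.2,3.8,17.8]
B = cylinder(h=3.7, r=3.9) → bbox [-3.9,-3.9,0] .. [3.9,3.9,3.7]
lo = A.lo+B.lo = [-2.6-3.9, -5.6-3.9, 3.4+0] = [-6.500,-9.500,3.400]
hi = A.hi+B.hi = [4.2+3.9, 3.8+3.9, 17.8+3.7] = [8.100,7.700,21.500]
diag = √(14.6²+17.2²+18.1²) = √836.61 = 28.924


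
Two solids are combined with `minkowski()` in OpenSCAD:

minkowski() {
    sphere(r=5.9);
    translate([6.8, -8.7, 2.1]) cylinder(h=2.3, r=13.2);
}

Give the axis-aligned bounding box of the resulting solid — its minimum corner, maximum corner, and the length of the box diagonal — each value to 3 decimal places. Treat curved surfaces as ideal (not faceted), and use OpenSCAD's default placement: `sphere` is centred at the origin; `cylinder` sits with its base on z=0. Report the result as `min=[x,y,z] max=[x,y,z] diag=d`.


min=[-12.300,-27.800,-3.800] max=[25.900,10.400,10.300] diag=55.833

A = translate([6.8, -8.7, 2.1]) cylinder(h=2.3, r=13.2) → bbox [-6.4,-21.9,2.1] .. [20,4.5,4.4]
B = sphere(r=5.9) → bbox [-5.9,-5.9,-5.9] .. [5.9,5.9,5.9]
lo = A.lo+B.lo = [-6.4-5.9, -21.9-5.9, 2.1-5.9] = [-12.300,-27.800,-3.800]
hi = A.hi+B.hi = [20+5.9, 4.5+5.9, 4.4+5.9] = [25.900,10.400,10.300]
diag = √(38.2²+38.2²+14.1²) = √3117.29 = 55.833


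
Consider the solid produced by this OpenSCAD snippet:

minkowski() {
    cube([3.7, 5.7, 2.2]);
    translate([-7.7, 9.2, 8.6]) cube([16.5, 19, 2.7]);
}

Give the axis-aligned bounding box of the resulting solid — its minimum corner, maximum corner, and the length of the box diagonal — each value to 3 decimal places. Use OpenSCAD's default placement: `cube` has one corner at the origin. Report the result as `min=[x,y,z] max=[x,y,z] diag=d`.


A = translate([-7.7, 9.2, 8.6]) cube([16.5, 19, 2.7]) → bbox [-7.7,9.2,8.6] .. [8.8,28.2,11.3]
B = cube([3.7, 5.7, 2.2]) → bbox [0,0,0] .. [3.7,5.7,2.2]
lo = A.lo+B.lo = [-7.7+0, 9.2+0, 8.6+0] = [-7.700,9.200,8.600]
hi = A.hi+B.hi = [8.8+3.7, 28.2+5.7, 11.3+2.2] = [12.500,33.900,13.500]
diag = √(20.2²+24.7²+4.9²) = √1042.14 = 32.282

min=[-7.700,9.200,8.600] max=[12.500,33.900,13.500] diag=32.282


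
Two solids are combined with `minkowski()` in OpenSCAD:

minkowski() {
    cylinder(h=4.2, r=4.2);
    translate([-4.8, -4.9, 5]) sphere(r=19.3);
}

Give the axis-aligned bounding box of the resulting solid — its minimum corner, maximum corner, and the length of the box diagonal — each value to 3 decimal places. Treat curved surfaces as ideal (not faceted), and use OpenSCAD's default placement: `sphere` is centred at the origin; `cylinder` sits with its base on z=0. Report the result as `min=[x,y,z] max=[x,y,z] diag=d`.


A = translate([-4.8, -4.9, 5]) sphere(r=19.3) → bbox [-24.1,-24.2,-14.3] .. [14.5,14.4,24.3]
B = cylinder(h=4.2, r=4.2) → bbox [-4.2,-4.2,0] .. [4.2,4.2,4.2]
lo = A.lo+B.lo = [-24.1-4.2, -24.2-4.2, -14.3+0] = [-28.300,-28.400,-14.300]
hi = A.hi+B.hi = [14.5+4.2, 14.4+4.2, 24.3+4.2] = [18.700,18.600,28.500]
diag = √(47²+47²+42.8²) = √6249.84 = 79.056

min=[-28.300,-28.400,-14.300] max=[18.700,18.600,28.500] diag=79.056


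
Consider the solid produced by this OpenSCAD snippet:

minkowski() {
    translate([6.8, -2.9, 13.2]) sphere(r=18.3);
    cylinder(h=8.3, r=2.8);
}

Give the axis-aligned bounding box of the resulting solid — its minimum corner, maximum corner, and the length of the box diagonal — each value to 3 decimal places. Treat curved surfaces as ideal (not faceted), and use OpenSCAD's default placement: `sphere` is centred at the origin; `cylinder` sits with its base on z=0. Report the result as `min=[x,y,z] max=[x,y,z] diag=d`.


A = translate([6.8, -2.9, 13.2]) sphere(r=18.3) → bbox [-11.5,-21.2,-5.1] .. [25.1,15.4,31.5]
B = cylinder(h=8.3, r=2.8) → bbox [-2.8,-2.8,0] .. [2.8,2.8,8.3]
lo = A.lo+B.lo = [-11.5-2.8, -21.2-2.8, -5.1+0] = [-14.300,-24.000,-5.100]
hi = A.hi+B.hi = [25.1+2.8, 15.4+2.8, 31.5+8.3] = [27.900,18.200,39.800]
diag = √(42.2²+42.2²+44.9²) = √5577.69 = 74.684

min=[-14.300,-24.000,-5.100] max=[27.900,18.200,39.800] diag=74.684


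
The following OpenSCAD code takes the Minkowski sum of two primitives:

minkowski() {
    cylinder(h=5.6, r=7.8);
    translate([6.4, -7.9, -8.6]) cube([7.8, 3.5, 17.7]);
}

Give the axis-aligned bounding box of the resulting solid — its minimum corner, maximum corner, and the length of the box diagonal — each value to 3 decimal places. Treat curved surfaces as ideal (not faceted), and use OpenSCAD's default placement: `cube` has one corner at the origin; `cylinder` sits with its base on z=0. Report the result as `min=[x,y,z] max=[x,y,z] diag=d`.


A = translate([6.4, -7.9, -8.6]) cube([7.8, 3.5, 17.7]) → bbox [6.4,-7.9,-8.6] .. [14.2,-4.4,9.1]
B = cylinder(h=5.6, r=7.8) → bbox [-7.8,-7.8,0] .. [7.8,7.8,5.6]
lo = A.lo+B.lo = [6.4-7.8, -7.9-7.8, -8.6+0] = [-1.400,-15.700,-8.600]
hi = A.hi+B.hi = [14.2+7.8, -4.4+7.8, 9.1+5.6] = [22.000,3.400,14.700]
diag = √(23.4²+19.1²+23.3²) = √1455.26 = 38.148

min=[-1.400,-15.700,-8.600] max=[22.000,3.400,14.700] diag=38.148


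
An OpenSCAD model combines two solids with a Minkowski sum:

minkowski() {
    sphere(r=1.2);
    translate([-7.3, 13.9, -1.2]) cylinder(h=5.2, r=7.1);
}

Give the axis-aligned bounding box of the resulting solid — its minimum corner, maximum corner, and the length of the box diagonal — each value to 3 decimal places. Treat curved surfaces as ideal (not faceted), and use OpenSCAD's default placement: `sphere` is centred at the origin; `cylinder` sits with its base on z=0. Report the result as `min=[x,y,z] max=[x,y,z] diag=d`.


A = translate([-7.3, 13.9, -1.2]) cylinder(h=5.2, r=7.1) → bbox [-14.4,6.8,-1.2] .. [-0.2,21,4]
B = sphere(r=1.2) → bbox [-1.2,-1.2,-1.2] .. [1.2,1.2,1.2]
lo = A.lo+B.lo = [-14.4-1.2, 6.8-1.2, -1.2-1.2] = [-15.600,5.600,-2.400]
hi = A.hi+B.hi = [-0.2+1.2, 21+1.2, 4+1.2] = [1.000,22.200,5.200]
diag = √(16.6²+16.6²+7.6²) = √608.88 = 24.675

min=[-15.600,5.600,-2.400] max=[1.000,22.200,5.200] diag=24.675


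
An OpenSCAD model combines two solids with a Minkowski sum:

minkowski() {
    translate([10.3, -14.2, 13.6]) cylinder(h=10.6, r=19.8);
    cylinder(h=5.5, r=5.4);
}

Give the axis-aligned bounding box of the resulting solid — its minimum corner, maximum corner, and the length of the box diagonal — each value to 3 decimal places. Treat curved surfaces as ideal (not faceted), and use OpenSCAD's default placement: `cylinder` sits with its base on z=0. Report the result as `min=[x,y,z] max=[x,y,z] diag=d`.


A = translate([10.3, -14.2, 13.6]) cylinder(h=10.6, r=19.8) → bbox [-9.5,-34,13.6] .. [30.1,5.6,24.2]
B = cylinder(h=5.5, r=5.4) → bbox [-5.4,-5.4,0] .. [5.4,5.4,5.5]
lo = A.lo+B.lo = [-9.5-5.4, -34-5.4, 13.6+0] = [-14.900,-39.400,13.600]
hi = A.hi+B.hi = [30.1+5.4, 5.6+5.4, 24.2+5.5] = [35.500,11.000,29.700]
diag = √(50.4²+50.4²+16.1²) = √5339.53 = 73.072

min=[-14.900,-39.400,13.600] max=[35.500,11.000,29.700] diag=73.072


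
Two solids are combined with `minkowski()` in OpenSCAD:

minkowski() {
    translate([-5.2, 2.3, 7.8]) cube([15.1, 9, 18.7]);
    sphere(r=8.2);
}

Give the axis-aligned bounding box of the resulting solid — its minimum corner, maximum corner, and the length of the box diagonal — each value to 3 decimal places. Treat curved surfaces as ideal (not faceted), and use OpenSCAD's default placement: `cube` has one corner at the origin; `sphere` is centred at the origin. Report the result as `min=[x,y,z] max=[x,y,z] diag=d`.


min=[-13.400,-5.900,-0.400] max=[18.100,19.500,34.700] diag=53.567

A = translate([-5.2, 2.3, 7.8]) cube([15.1, 9, 18.7]) → bbox [-5.2,2.3,7.8] .. [9.9,11.3,26.5]
B = sphere(r=8.2) → bbox [-8.2,-8.2,-8.2] .. [8.2,8.2,8.2]
lo = A.lo+B.lo = [-5.2-8.2, 2.3-8.2, 7.8-8.2] = [-13.400,-5.900,-0.400]
hi = A.hi+B.hi = [9.9+8.2, 11.3+8.2, 26.5+8.2] = [18.100,19.500,34.700]
diag = √(31.5²+25.4²+35.1²) = √2869.42 = 53.567


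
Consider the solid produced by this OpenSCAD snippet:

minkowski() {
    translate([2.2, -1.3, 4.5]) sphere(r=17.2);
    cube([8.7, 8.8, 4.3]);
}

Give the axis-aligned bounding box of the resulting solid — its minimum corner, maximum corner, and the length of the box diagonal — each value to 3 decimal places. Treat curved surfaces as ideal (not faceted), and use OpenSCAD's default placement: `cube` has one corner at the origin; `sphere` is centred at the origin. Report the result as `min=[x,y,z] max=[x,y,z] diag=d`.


min=[-15.000,-18.500,-12.700] max=[28.100,24.700,26.000] diag=72.260

A = translate([2.2, -1.3, 4.5]) sphere(r=17.2) → bbox [-15,-18.5,-12.7] .. [19.4,15.9,21.7]
B = cube([8.7, 8.8, 4.3]) → bbox [0,0,0] .. [8.7,8.8,4.3]
lo = A.lo+B.lo = [-15+0, -18.5+0, -12.7+0] = [-15.000,-18.500,-12.700]
hi = A.hi+B.hi = [19.4+8.7, 15.9+8.8, 21.7+4.3] = [28.100,24.700,26.000]
diag = √(43.1²+43.2²+38.7²) = √5221.54 = 72.260


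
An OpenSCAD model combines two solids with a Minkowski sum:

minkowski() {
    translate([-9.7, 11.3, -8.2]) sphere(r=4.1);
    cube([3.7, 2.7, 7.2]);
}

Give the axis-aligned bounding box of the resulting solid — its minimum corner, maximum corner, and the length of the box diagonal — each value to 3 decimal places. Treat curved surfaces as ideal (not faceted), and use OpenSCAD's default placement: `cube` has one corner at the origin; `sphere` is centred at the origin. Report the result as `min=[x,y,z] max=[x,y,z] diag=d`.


min=[-13.800,7.200,-12.300] max=[-1.900,18.100,3.100] diag=22.307

A = translate([-9.7, 11.3, -8.2]) sphere(r=4.1) → bbox [-13.8,7.2,-12.3] .. [-5.6,15.4,-4.1]
B = cube([3.7, 2.7, 7.2]) → bbox [0,0,0] .. [3.7,2.7,7.2]
lo = A.lo+B.lo = [-13.8+0, 7.2+0, -12.3+0] = [-13.800,7.200,-12.300]
hi = A.hi+B.hi = [-5.6+3.7, 15.4+2.7, -4.1+7.2] = [-1.900,18.100,3.100]
diag = √(11.9²+10.9²+15.4²) = √497.58 = 22.307


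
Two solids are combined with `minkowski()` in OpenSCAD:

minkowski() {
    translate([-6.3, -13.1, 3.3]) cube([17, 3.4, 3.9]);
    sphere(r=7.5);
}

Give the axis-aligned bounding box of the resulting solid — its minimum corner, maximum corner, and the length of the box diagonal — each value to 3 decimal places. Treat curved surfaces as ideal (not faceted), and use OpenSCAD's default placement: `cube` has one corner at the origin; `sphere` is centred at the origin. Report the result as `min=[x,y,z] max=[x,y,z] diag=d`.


A = translate([-6.3, -13.1, 3.3]) cube([17, 3.4, 3.9]) → bbox [-6.3,-13.1,3.3] .. [10.7,-9.7,7.2]
B = sphere(r=7.5) → bbox [-7.5,-7.5,-7.5] .. [7.5,7.5,7.5]
lo = A.lo+B.lo = [-6.3-7.5, -13.1-7.5, 3.3-7.5] = [-13.800,-20.600,-4.200]
hi = A.hi+B.hi = [10.7+7.5, -9.7+7.5, 7.2+7.5] = [18.200,-2.200,14.700]
diag = √(32²+18.4²+18.9²) = √1719.77 = 41.470

min=[-13.800,-20.600,-4.200] max=[18.200,-2.200,14.700] diag=41.470


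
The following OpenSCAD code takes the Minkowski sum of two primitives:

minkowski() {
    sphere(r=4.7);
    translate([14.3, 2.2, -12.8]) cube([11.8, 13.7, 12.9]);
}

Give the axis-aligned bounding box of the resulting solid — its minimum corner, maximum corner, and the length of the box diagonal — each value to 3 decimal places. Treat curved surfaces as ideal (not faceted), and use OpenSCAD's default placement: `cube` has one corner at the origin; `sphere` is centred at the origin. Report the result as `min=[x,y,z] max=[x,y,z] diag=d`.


A = translate([14.3, 2.2, -12.8]) cube([11.8, 13.7, 12.9]) → bbox [14.3,2.2,-12.8] .. [26.1,15.9,0.1]
B = sphere(r=4.7) → bbox [-4.7,-4.7,-4.7] .. [4.7,4.7,4.7]
lo = A.lo+B.lo = [14.3-4.7, 2.2-4.7, -12.8-4.7] = [9.600,-2.500,-17.500]
hi = A.hi+B.hi = [26.1+4.7, 15.9+4.7, 0.1+4.7] = [30.800,20.600,4.800]
diag = √(21.2²+23.1²+22.3²) = √1480.34 = 38.475

min=[9.600,-2.500,-17.500] max=[30.800,20.600,4.800] diag=38.475


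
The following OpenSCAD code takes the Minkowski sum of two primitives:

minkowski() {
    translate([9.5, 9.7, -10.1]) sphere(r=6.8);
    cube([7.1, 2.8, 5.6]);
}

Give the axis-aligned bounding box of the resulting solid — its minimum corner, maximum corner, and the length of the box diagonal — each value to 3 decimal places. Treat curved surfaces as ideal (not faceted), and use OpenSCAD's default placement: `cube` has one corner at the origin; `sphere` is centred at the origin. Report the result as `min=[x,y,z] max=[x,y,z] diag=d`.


A = translate([9.5, 9.7, -10.1]) sphere(r=6.8) → bbox [2.7,2.9,-16.9] .. [16.3,16.5,-3.3]
B = cube([7.1, 2.8, 5.6]) → bbox [0,0,0] .. [7.1,2.8,5.6]
lo = A.lo+B.lo = [2.7+0, 2.9+0, -16.9+0] = [2.700,2.900,-16.900]
hi = A.hi+B.hi = [16.3+7.1, 16.5+2.8, -3.3+5.6] = [23.400,19.300,2.300]
diag = √(20.7²+16.4²+19.2²) = √1066.09 = 32.651

min=[2.700,2.900,-16.900] max=[23.400,19.300,2.300] diag=32.651


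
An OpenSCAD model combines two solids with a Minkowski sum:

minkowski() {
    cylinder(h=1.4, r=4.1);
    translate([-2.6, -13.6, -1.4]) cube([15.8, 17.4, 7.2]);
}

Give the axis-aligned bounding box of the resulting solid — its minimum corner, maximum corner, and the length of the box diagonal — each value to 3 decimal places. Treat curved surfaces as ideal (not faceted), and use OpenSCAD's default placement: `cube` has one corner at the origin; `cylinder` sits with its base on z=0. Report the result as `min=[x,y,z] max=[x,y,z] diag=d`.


A = translate([-2.6, -13.6, -1.4]) cube([15.8, 17.4, 7.2]) → bbox [-2.6,-13.6,-1.4] .. [13.2,3.8,5.8]
B = cylinder(h=1.4, r=4.1) → bbox [-4.1,-4.1,0] .. [4.1,4.1,1.4]
lo = A.lo+B.lo = [-2.6-4.1, -13.6-4.1, -1.4+0] = [-6.700,-17.700,-1.400]
hi = A.hi+B.hi = [13.2+4.1, 3.8+4.1, 5.8+1.4] = [17.300,7.900,7.200]
diag = √(24²+25.6²+8.6²) = √1305.32 = 36.129

min=[-6.700,-17.700,-1.400] max=[17.300,7.900,7.200] diag=36.129


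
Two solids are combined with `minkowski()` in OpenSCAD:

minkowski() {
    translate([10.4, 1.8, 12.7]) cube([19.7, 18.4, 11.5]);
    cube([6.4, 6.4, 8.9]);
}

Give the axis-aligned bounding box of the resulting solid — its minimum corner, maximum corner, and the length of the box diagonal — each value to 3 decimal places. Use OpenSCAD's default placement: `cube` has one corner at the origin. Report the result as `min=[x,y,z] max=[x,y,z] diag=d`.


A = translate([10.4, 1.8, 12.7]) cube([19.7, 18.4, 11.5]) → bbox [10.4,1.8,12.7] .. [30.1,20.2,24.2]
B = cube([6.4, 6.4, 8.9]) → bbox [0,0,0] .. [6.4,6.4,8.9]
lo = A.lo+B.lo = [10.4+0, 1.8+0, 12.7+0] = [10.400,1.800,12.700]
hi = A.hi+B.hi = [30.1+6.4, 20.2+6.4, 24.2+8.9] = [36.500,26.600,33.100]
diag = √(26.1²+24.8²+20.4²) = √1712.41 = 41.381

min=[10.400,1.800,12.700] max=[36.500,26.600,33.100] diag=41.381


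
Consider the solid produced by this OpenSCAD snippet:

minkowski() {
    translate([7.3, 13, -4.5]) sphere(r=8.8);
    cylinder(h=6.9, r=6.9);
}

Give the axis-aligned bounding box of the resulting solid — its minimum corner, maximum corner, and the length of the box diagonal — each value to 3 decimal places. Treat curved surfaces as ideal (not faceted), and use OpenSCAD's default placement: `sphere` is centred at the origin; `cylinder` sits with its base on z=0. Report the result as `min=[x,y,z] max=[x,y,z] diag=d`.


A = translate([7.3, 13, -4.5]) sphere(r=8.8) → bbox [-1.5,4.2,-13.3] .. [16.1,21.8,4.3]
B = cylinder(h=6.9, r=6.9) → bbox [-6.9,-6.9,0] .. [6.9,6.9,6.9]
lo = A.lo+B.lo = [-1.5-6.9, 4.2-6.9, -13.3+0] = [-8.400,-2.700,-13.300]
hi = A.hi+B.hi = [16.1+6.9, 21.8+6.9, 4.3+6.9] = [23.000,28.700,11.200]
diag = √(31.4²+31.4²+24.5²) = √2572.17 = 50.717

min=[-8.400,-2.700,-13.300] max=[23.000,28.700,11.200] diag=50.717


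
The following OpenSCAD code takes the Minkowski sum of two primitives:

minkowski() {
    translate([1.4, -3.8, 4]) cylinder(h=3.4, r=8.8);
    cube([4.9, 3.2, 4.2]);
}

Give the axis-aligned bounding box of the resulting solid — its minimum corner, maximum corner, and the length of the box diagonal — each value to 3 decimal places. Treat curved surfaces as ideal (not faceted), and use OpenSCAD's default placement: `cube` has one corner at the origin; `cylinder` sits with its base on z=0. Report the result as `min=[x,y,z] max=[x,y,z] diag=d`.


min=[-7.400,-12.600,4.000] max=[15.100,8.200,11.600] diag=31.570

A = translate([1.4, -3.8, 4]) cylinder(h=3.4, r=8.8) → bbox [-7.4,-12.6,4] .. [10.2,5,7.4]
B = cube([4.9, 3.2, 4.2]) → bbox [0,0,0] .. [4.9,3.2,4.2]
lo = A.lo+B.lo = [-7.4+0, -12.6+0, 4+0] = [-7.400,-12.600,4.000]
hi = A.hi+B.hi = [10.2+4.9, 5+3.2, 7.4+4.2] = [15.100,8.200,11.600]
diag = √(22.5²+20.8²+7.6²) = √996.65 = 31.570


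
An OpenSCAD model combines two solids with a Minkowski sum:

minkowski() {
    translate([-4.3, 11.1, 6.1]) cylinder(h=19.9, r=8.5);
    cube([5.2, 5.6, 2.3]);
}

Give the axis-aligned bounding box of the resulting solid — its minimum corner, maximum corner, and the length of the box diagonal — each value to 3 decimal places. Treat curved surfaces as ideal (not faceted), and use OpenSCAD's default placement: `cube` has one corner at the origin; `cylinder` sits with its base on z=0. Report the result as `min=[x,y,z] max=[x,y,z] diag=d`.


min=[-12.800,2.600,6.100] max=[9.400,25.200,28.300] diag=38.684

A = translate([-4.3, 11.1, 6.1]) cylinder(h=19.9, r=8.5) → bbox [-12.8,2.6,6.1] .. [4.2,19.6,26]
B = cube([5.2, 5.6, 2.3]) → bbox [0,0,0] .. [5.2,5.6,2.3]
lo = A.lo+B.lo = [-12.8+0, 2.6+0, 6.1+0] = [-12.800,2.600,6.100]
hi = A.hi+B.hi = [4.2+5.2, 19.6+5.6, 26+2.3] = [9.400,25.200,28.300]
diag = √(22.2²+22.6²+22.2²) = √1496.44 = 38.684


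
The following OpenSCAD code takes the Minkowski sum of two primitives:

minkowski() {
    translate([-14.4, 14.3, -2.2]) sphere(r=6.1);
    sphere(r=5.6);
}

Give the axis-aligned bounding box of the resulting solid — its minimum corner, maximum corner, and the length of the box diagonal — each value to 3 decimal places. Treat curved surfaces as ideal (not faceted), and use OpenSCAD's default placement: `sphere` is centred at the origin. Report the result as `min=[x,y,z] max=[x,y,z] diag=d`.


min=[-26.100,2.600,-13.900] max=[-2.700,26.000,9.500] diag=40.530

A = translate([-14.4, 14.3, -2.2]) sphere(r=6.1) → bbox [-20.5,8.2,-8.3] .. [-8.3,20.4,3.9]
B = sphere(r=5.6) → bbox [-5.6,-5.6,-5.6] .. [5.6,5.6,5.6]
lo = A.lo+B.lo = [-20.5-5.6, 8.2-5.6, -8.3-5.6] = [-26.100,2.600,-13.900]
hi = A.hi+B.hi = [-8.3+5.6, 20.4+5.6, 3.9+5.6] = [-2.700,26.000,9.500]
diag = √(23.4²+23.4²+23.4²) = √1642.68 = 40.530


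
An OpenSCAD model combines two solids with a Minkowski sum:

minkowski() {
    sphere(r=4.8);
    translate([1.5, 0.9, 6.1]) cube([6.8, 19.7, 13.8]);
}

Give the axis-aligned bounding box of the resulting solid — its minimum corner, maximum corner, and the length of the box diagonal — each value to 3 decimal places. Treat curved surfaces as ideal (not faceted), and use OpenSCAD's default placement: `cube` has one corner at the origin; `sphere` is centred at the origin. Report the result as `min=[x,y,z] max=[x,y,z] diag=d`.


min=[-3.300,-3.900,1.300] max=[13.100,25.400,24.700] diag=40.927

A = translate([1.5, 0.9, 6.1]) cube([6.8, 19.7, 13.8]) → bbox [1.5,0.9,6.1] .. [8.3,20.6,19.9]
B = sphere(r=4.8) → bbox [-4.8,-4.8,-4.8] .. [4.8,4.8,4.8]
lo = A.lo+B.lo = [1.5-4.8, 0.9-4.8, 6.1-4.8] = [-3.300,-3.900,1.300]
hi = A.hi+B.hi = [8.3+4.8, 20.6+4.8, 19.9+4.8] = [13.100,25.400,24.700]
diag = √(16.4²+29.3²+23.4²) = √1675.01 = 40.927


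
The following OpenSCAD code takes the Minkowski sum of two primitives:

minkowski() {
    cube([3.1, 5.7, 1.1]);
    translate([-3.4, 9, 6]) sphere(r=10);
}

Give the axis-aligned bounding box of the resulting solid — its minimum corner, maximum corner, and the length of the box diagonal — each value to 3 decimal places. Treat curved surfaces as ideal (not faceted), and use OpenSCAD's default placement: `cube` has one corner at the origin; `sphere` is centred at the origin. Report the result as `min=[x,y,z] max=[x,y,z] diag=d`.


min=[-13.400,-1.000,-4.000] max=[9.700,24.700,17.100] diag=40.488

A = translate([-3.4, 9, 6]) sphere(r=10) → bbox [-13.4,-1,-4] .. [6.6,19,16]
B = cube([3.1, 5.7, 1.1]) → bbox [0,0,0] .. [3.1,5.7,1.1]
lo = A.lo+B.lo = [-13.4+0, -1+0, -4+0] = [-13.400,-1.000,-4.000]
hi = A.hi+B.hi = [6.6+3.1, 19+5.7, 16+1.1] = [9.700,24.700,17.100]
diag = √(23.1²+25.7²+21.1²) = √1639.31 = 40.488


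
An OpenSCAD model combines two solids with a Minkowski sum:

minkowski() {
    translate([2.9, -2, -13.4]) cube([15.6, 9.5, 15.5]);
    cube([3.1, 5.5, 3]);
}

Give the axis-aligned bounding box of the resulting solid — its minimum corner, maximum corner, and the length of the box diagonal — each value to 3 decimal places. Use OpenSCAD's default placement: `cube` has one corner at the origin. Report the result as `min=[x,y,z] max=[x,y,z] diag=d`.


A = translate([2.9, -2, -13.4]) cube([15.6, 9.5, 15.5]) → bbox [2.9,-2,-13.4] .. [18.5,7.5,2.1]
B = cube([3.1, 5.5, 3]) → bbox [0,0,0] .. [3.1,5.5,3]
lo = A.lo+B.lo = [2.9+0, -2+0, -13.4+0] = [2.900,-2.000,-13.400]
hi = A.hi+B.hi = [18.5+3.1, 7.5+5.5, 2.1+3] = [21.600,13.000,5.100]
diag = √(18.7²+15²+18.5²) = √916.94 = 30.281

min=[2.900,-2.000,-13.400] max=[21.600,13.000,5.100] diag=30.281


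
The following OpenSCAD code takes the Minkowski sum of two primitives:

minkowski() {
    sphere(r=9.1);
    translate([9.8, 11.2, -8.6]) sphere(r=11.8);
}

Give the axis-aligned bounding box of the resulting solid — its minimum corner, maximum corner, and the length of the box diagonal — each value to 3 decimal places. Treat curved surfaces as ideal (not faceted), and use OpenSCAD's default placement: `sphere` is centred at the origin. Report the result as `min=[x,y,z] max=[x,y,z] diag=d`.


min=[-11.100,-9.700,-29.500] max=[30.700,32.100,12.300] diag=72.400

A = translate([9.8, 11.2, -8.6]) sphere(r=11.8) → bbox [-2,-0.6,-20.4] .. [21.6,23,3.2]
B = sphere(r=9.1) → bbox [-9.1,-9.1,-9.1] .. [9.1,9.1,9.1]
lo = A.lo+B.lo = [-2-9.1, -0.6-9.1, -20.4-9.1] = [-11.100,-9.700,-29.500]
hi = A.hi+B.hi = [21.6+9.1, 23+9.1, 3.2+9.1] = [30.700,32.100,12.300]
diag = √(41.8²+41.8²+41.8²) = √5241.72 = 72.400


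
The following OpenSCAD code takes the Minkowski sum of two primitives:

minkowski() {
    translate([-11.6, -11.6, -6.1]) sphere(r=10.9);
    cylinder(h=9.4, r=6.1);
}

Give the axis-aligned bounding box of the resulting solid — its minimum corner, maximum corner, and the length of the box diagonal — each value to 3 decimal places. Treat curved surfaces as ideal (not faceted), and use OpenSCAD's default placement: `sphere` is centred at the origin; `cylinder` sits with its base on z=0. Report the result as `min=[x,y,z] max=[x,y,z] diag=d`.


min=[-28.600,-28.600,-17.000] max=[5.400,5.400,14.200] diag=57.319

A = translate([-11.6, -11.6, -6.1]) sphere(r=10.9) → bbox [-22.5,-22.5,-17] .. [-0.7,-0.7,4.8]
B = cylinder(h=9.4, r=6.1) → bbox [-6.1,-6.1,0] .. [6.1,6.1,9.4]
lo = A.lo+B.lo = [-22.5-6.1, -22.5-6.1, -17+0] = [-28.600,-28.600,-17.000]
hi = A.hi+B.hi = [-0.7+6.1, -0.7+6.1, 4.8+9.4] = [5.400,5.400,14.200]
diag = √(34²+34²+31.2²) = √3285.44 = 57.319


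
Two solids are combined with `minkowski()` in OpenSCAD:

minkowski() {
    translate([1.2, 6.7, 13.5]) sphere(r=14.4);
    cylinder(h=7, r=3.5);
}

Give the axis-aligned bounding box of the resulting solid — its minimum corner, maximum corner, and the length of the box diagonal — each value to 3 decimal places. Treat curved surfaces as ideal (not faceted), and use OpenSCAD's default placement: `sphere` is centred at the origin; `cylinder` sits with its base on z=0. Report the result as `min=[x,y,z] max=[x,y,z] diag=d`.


min=[-16.700,-11.200,-0.900] max=[19.100,24.600,34.900] diag=62.007

A = translate([1.2, 6.7, 13.5]) sphere(r=14.4) → bbox [-13.2,-7.7,-0.9] .. [15.6,21.1,27.9]
B = cylinder(h=7, r=3.5) → bbox [-3.5,-3.5,0] .. [3.5,3.5,7]
lo = A.lo+B.lo = [-13.2-3.5, -7.7-3.5, -0.9+0] = [-16.700,-11.200,-0.900]
hi = A.hi+B.hi = [15.6+3.5, 21.1+3.5, 27.9+7] = [19.100,24.600,34.900]
diag = √(35.8²+35.8²+35.8²) = √3844.92 = 62.007


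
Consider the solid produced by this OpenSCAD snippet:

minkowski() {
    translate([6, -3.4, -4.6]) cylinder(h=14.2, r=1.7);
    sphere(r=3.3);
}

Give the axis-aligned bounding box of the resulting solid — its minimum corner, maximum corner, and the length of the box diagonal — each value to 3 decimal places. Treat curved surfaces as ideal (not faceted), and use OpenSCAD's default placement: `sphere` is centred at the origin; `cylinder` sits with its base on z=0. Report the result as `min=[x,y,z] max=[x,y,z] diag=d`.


min=[1.000,-8.400,-7.900] max=[11.000,1.600,12.900] diag=25.152

A = translate([6, -3.4, -4.6]) cylinder(h=14.2, r=1.7) → bbox [4.3,-5.1,-4.6] .. [7.7,-1.7,9.6]
B = sphere(r=3.3) → bbox [-3.3,-3.3,-3.3] .. [3.3,3.3,3.3]
lo = A.lo+B.lo = [4.3-3.3, -5.1-3.3, -4.6-3.3] = [1.000,-8.400,-7.900]
hi = A.hi+B.hi = [7.7+3.3, -1.7+3.3, 9.6+3.3] = [11.000,1.600,12.900]
diag = √(10²+10²+20.8²) = √632.64 = 25.152


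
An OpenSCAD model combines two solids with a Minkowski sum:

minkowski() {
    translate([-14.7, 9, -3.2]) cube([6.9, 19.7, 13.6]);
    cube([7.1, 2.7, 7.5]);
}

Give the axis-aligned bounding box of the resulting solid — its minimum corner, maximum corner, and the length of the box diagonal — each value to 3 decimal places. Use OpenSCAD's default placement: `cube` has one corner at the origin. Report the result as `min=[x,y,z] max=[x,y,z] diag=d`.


A = translate([-14.7, 9, -3.2]) cube([6.9, 19.7, 13.6]) → bbox [-14.7,9,-3.2] .. [-7.8,28.7,10.4]
B = cube([7.1, 2.7, 7.5]) → bbox [0,0,0] .. [7.1,2.7,7.5]
lo = A.lo+B.lo = [-14.7+0, 9+0, -3.2+0] = [-14.700,9.000,-3.200]
hi = A.hi+B.hi = [-7.8+7.1, 28.7+2.7, 10.4+7.5] = [-0.700,31.400,17.900]
diag = √(14²+22.4²+21.1²) = √1142.97 = 33.808

min=[-14.700,9.000,-3.200] max=[-0.700,31.400,17.900] diag=33.808


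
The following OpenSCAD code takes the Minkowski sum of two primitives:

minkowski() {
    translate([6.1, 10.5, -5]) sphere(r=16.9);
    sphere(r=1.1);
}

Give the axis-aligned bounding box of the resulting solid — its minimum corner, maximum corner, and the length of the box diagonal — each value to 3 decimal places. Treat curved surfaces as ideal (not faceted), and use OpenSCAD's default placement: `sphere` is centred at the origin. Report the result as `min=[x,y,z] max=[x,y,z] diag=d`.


min=[-11.900,-7.500,-23.000] max=[24.100,28.500,13.000] diag=62.354

A = translate([6.1, 10.5, -5]) sphere(r=16.9) → bbox [-10.8,-6.4,-21.9] .. [23,27.4,11.9]
B = sphere(r=1.1) → bbox [-1.1,-1.1,-1.1] .. [1.1,1.1,1.1]
lo = A.lo+B.lo = [-10.8-1.1, -6.4-1.1, -21.9-1.1] = [-11.900,-7.500,-23.000]
hi = A.hi+B.hi = [23+1.1, 27.4+1.1, 11.9+1.1] = [24.100,28.500,13.000]
diag = √(36²+36²+36²) = √3888 = 62.354


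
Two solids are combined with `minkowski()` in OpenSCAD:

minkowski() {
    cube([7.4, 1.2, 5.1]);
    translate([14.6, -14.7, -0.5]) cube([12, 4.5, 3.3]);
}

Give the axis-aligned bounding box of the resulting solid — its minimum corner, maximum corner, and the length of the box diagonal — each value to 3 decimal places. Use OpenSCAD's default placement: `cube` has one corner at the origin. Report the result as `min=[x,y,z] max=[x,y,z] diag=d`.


min=[14.600,-14.700,-0.500] max=[34.000,-9.000,7.900] diag=21.895

A = translate([14.6, -14.7, -0.5]) cube([12, 4.5, 3.3]) → bbox [14.6,-14.7,-0.5] .. [26.6,-10.2,2.8]
B = cube([7.4, 1.2, 5.1]) → bbox [0,0,0] .. [7.4,1.2,5.1]
lo = A.lo+B.lo = [14.6+0, -14.7+0, -0.5+0] = [14.600,-14.700,-0.500]
hi = A.hi+B.hi = [26.6+7.4, -10.2+1.2, 2.8+5.1] = [34.000,-9.000,7.900]
diag = √(19.4²+5.7²+8.4²) = √479.41 = 21.895


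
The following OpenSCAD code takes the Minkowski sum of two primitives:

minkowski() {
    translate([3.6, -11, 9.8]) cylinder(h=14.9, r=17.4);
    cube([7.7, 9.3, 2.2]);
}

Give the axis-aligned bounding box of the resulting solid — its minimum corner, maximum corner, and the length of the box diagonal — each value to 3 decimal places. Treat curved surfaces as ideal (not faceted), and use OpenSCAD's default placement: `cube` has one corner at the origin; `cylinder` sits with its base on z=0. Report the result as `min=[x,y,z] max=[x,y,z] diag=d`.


min=[-13.800,-28.400,9.800] max=[28.700,15.700,26.900] diag=63.588

A = translate([3.6, -11, 9.8]) cylinder(h=14.9, r=17.4) → bbox [-13.8,-28.4,9.8] .. [21,6.4,24.7]
B = cube([7.7, 9.3, 2.2]) → bbox [0,0,0] .. [7.7,9.3,2.2]
lo = A.lo+B.lo = [-13.8+0, -28.4+0, 9.8+0] = [-13.800,-28.400,9.800]
hi = A.hi+B.hi = [21+7.7, 6.4+9.3, 24.7+2.2] = [28.700,15.700,26.900]
diag = √(42.5²+44.1²+17.1²) = √4043.47 = 63.588


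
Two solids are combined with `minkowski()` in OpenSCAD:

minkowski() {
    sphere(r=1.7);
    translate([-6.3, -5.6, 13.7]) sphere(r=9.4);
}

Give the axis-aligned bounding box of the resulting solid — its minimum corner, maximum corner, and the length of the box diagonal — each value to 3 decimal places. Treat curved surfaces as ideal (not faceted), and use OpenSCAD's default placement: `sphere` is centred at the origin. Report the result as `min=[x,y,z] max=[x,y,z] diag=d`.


A = translate([-6.3, -5.6, 13.7]) sphere(r=9.4) → bbox [-15.7,-15,4.3] .. [3.1,3.8,23.1]
B = sphere(r=1.7) → bbox [-1.7,-1.7,-1.7] .. [1.7,1.7,1.7]
lo = A.lo+B.lo = [-15.7-1.7, -15-1.7, 4.3-1.7] = [-17.400,-16.700,2.600]
hi = A.hi+B.hi = [3.1+1.7, 3.8+1.7, 23.1+1.7] = [4.800,5.500,24.800]
diag = √(22.2²+22.2²+22.2²) = √1478.52 = 38.452

min=[-17.400,-16.700,2.600] max=[4.800,5.500,24.800] diag=38.452


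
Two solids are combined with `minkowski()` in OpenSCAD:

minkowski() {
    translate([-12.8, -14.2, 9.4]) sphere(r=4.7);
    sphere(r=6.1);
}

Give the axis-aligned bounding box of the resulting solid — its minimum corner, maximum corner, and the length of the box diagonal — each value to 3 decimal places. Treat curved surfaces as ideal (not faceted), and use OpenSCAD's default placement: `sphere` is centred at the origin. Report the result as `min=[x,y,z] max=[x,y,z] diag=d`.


A = translate([-12.8, -14.2, 9.4]) sphere(r=4.7) → bbox [-17.5,-18.9,4.7] .. [-8.1,-9.5,14.1]
B = sphere(r=6.1) → bbox [-6.1,-6.1,-6.1] .. [6.1,6.1,6.1]
lo = A.lo+B.lo = [-17.5-6.1, -18.9-6.1, 4.7-6.1] = [-23.600,-25.000,-1.400]
hi = A.hi+B.hi = [-8.1+6.1, -9.5+6.1, 14.1+6.1] = [-2.000,-3.400,20.200]
diag = √(21.6²+21.6²+21.6²) = √1399.68 = 37.412

min=[-23.600,-25.000,-1.400] max=[-2.000,-3.400,20.200] diag=37.412


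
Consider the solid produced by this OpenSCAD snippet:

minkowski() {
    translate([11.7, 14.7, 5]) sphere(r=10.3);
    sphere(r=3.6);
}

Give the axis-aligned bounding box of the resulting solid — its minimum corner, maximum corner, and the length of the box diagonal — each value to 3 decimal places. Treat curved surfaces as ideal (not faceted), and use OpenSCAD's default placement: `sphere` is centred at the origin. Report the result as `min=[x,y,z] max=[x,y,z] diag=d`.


min=[-2.200,0.800,-8.900] max=[25.600,28.600,18.900] diag=48.151

A = translate([11.7, 14.7, 5]) sphere(r=10.3) → bbox [1.4,4.4,-5.3] .. [22,25,15.3]
B = sphere(r=3.6) → bbox [-3.6,-3.6,-3.6] .. [3.6,3.6,3.6]
lo = A.lo+B.lo = [1.4-3.6, 4.4-3.6, -5.3-3.6] = [-2.200,0.800,-8.900]
hi = A.hi+B.hi = [22+3.6, 25+3.6, 15.3+3.6] = [25.600,28.600,18.900]
diag = √(27.8²+27.8²+27.8²) = √2318.52 = 48.151


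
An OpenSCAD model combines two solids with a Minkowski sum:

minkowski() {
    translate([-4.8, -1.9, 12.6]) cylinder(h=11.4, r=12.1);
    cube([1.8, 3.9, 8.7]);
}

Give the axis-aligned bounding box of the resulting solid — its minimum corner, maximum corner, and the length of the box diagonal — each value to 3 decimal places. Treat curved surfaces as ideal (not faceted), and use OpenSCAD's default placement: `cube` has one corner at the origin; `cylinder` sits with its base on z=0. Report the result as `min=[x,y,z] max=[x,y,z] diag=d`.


A = translate([-4.8, -1.9, 12.6]) cylinder(h=11.4, r=12.1) → bbox [-16.9,-14,12.6] .. [7.3,10.2,24]
B = cube([1.8, 3.9, 8.7]) → bbox [0,0,0] .. [1.8,3.9,8.7]
lo = A.lo+B.lo = [-16.9+0, -14+0, 12.6+0] = [-16.900,-14.000,12.600]
hi = A.hi+B.hi = [7.3+1.8, 10.2+3.9, 24+8.7] = [9.100,14.100,32.700]
diag = √(26²+28.1²+20.1²) = √1869.62 = 43.239

min=[-16.900,-14.000,12.600] max=[9.100,14.100,32.700] diag=43.239


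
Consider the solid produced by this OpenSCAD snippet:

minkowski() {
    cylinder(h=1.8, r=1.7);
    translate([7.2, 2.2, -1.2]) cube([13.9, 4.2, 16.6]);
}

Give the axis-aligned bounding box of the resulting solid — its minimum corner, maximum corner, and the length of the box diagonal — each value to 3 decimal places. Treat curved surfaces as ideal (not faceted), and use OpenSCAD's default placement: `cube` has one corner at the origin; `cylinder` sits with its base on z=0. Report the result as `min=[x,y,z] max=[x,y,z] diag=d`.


min=[5.500,0.500,-1.200] max=[22.800,8.100,17.200] diag=26.374

A = translate([7.2, 2.2, -1.2]) cube([13.9, 4.2, 16.6]) → bbox [7.2,2.2,-1.2] .. [21.1,6.4,15.4]
B = cylinder(h=1.8, r=1.7) → bbox [-1.7,-1.7,0] .. [1.7,1.7,1.8]
lo = A.lo+B.lo = [7.2-1.7, 2.2-1.7, -1.2+0] = [5.500,0.500,-1.200]
hi = A.hi+B.hi = [21.1+1.7, 6.4+1.7, 15.4+1.8] = [22.800,8.100,17.200]
diag = √(17.3²+7.6²+18.4²) = √695.61 = 26.374


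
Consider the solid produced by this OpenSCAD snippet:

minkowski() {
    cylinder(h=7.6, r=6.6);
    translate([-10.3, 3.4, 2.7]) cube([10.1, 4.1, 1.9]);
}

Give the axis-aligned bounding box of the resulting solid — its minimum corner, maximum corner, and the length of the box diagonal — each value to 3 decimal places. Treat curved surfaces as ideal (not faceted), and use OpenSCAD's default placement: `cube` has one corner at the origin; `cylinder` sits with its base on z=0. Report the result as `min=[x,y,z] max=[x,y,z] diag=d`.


min=[-16.900,-3.200,2.700] max=[6.400,14.100,12.200] diag=30.536

A = translate([-10.3, 3.4, 2.7]) cube([10.1, 4.1, 1.9]) → bbox [-10.3,3.4,2.7] .. [-0.2,7.5,4.6]
B = cylinder(h=7.6, r=6.6) → bbox [-6.6,-6.6,0] .. [6.6,6.6,7.6]
lo = A.lo+B.lo = [-10.3-6.6, 3.4-6.6, 2.7+0] = [-16.900,-3.200,2.700]
hi = A.hi+B.hi = [-0.2+6.6, 7.5+6.6, 4.6+7.6] = [6.400,14.100,12.200]
diag = √(23.3²+17.3²+9.5²) = √932.43 = 30.536


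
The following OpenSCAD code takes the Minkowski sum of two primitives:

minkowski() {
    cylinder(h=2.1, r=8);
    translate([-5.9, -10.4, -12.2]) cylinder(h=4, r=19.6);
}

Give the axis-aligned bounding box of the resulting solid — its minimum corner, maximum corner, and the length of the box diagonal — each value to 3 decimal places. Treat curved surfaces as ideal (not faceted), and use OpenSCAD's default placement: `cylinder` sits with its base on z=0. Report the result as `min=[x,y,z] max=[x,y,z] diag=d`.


A = translate([-5.9, -10.4, -12.2]) cylinder(h=4, r=19.6) → bbox [-25.5,-30,-12.2] .. [13.7,9.2,-8.2]
B = cylinder(h=2.1, r=8) → bbox [-8,-8,0] .. [8,8,2.1]
lo = A.lo+B.lo = [-25.5-8, -30-8, -12.2+0] = [-33.500,-38.000,-12.200]
hi = A.hi+B.hi = [13.7+8, 9.2+8, -8.2+2.1] = [21.700,17.200,-6.100]
diag = √(55.2²+55.2²+6.1²) = √6131.29 = 78.303

min=[-33.500,-38.000,-12.200] max=[21.700,17.200,-6.100] diag=78.303


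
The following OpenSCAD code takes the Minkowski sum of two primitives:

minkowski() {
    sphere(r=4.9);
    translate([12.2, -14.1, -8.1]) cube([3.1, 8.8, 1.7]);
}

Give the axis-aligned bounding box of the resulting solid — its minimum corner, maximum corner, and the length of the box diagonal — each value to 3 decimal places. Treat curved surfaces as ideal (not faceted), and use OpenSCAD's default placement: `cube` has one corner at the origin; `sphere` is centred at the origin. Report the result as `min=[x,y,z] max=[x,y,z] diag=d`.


min=[7.300,-19.000,-13.000] max=[20.200,-0.400,-1.500] diag=25.389

A = translate([12.2, -14.1, -8.1]) cube([3.1, 8.8, 1.7]) → bbox [12.2,-14.1,-8.1] .. [15.3,-5.3,-6.4]
B = sphere(r=4.9) → bbox [-4.9,-4.9,-4.9] .. [4.9,4.9,4.9]
lo = A.lo+B.lo = [12.2-4.9, -14.1-4.9, -8.1-4.9] = [7.300,-19.000,-13.000]
hi = A.hi+B.hi = [15.3+4.9, -5.3+4.9, -6.4+4.9] = [20.200,-0.400,-1.500]
diag = √(12.9²+18.6²+11.5²) = √644.62 = 25.389


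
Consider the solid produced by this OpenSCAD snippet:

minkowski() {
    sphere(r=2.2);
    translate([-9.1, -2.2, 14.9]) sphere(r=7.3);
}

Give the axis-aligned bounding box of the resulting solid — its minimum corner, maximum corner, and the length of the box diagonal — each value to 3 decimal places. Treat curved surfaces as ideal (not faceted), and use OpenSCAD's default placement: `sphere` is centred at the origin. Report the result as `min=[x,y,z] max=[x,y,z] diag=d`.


min=[-18.600,-11.700,5.400] max=[0.400,7.300,24.400] diag=32.909

A = translate([-9.1, -2.2, 14.9]) sphere(r=7.3) → bbox [-16.4,-9.5,7.6] .. [-1.8,5.1,22.2]
B = sphere(r=2.2) → bbox [-2.2,-2.2,-2.2] .. [2.2,2.2,2.2]
lo = A.lo+B.lo = [-16.4-2.2, -9.5-2.2, 7.6-2.2] = [-18.600,-11.700,5.400]
hi = A.hi+B.hi = [-1.8+2.2, 5.1+2.2, 22.2+2.2] = [0.400,7.300,24.400]
diag = √(19²+19²+19²) = √1083 = 32.909


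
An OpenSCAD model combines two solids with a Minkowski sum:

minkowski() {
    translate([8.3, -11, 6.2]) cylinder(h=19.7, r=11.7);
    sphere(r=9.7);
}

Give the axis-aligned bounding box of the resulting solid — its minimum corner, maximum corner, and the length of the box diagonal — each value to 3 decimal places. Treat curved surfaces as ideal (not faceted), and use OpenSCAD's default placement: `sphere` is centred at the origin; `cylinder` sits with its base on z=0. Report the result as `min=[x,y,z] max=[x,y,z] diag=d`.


min=[-13.100,-32.400,-3.500] max=[29.700,10.400,35.600] diag=72.059

A = translate([8.3, -11, 6.2]) cylinder(h=19.7, r=11.7) → bbox [-3.4,-22.7,6.2] .. [20,0.7,25.9]
B = sphere(r=9.7) → bbox [-9.7,-9.7,-9.7] .. [9.7,9.7,9.7]
lo = A.lo+B.lo = [-3.4-9.7, -22.7-9.7, 6.2-9.7] = [-13.100,-32.400,-3.500]
hi = A.hi+B.hi = [20+9.7, 0.7+9.7, 25.9+9.7] = [29.700,10.400,35.600]
diag = √(42.8²+42.8²+39.1²) = √5192.49 = 72.059
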